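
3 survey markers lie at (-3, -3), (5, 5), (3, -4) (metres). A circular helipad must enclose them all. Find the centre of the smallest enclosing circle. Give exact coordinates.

(1, 1)

Call the three points A, B, C in the order given.
Side lengths²: AB² = 128, AC² = 37, BC² = 85.
Since AB² = 128 ≥ 85 + 37 = 122, the angle opposite AB is not acute, so the smallest enclosing circle has AB as diameter.
Centre = midpoint of AB = (1, 1), r² = 128/4 = 32.
Centre = (1, 1).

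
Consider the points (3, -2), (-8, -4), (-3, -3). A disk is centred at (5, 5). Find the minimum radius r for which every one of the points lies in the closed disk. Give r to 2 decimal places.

The required radius is the distance from (5, 5) to the farthest point.
Squared distances: 53, 250, 128.
Maximum is 250, attained at (-8, -4).
r = √250 ≈ 15.81.

15.81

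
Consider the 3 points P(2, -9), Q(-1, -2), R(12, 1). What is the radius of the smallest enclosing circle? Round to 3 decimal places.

7.185

Side lengths²: PQ² = 58, PR² = 200, QR² = 178.
Since PR² = 200 < 178 + 58 = 236, the triangle is acute, so the smallest enclosing circle is the circumcircle.
Circumcentre = (6.1, -3.1), r² = 51.62.
r = √(51.62) ≈ 7.185.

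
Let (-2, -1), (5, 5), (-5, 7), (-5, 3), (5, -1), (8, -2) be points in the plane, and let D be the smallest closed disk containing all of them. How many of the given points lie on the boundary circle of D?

2

The farthest pair is (-5, 7)–(8, -2) with squared distance 250. The circle on this segment as diameter has centre (1.5, 2.5) and r² = 250/4 = 62.5.
Check (-2, -1): distance² to centre = 24.5 ≤ 62.5, so it lies inside.
All remaining points lie in this disk, and no smaller disk contains both endpoints, so this is the minimum enclosing circle.
The points at distance exactly r from the centre are (-5, 7), (8, -2) — 2 points.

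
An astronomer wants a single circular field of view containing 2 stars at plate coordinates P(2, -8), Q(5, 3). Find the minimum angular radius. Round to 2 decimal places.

The smallest circle enclosing two points has them as diameter endpoints.
Centre = midpoint = (3.5, -2.5); r² = |PQ|²/4 = 130/4 = 32.5.
r = √(32.5) ≈ 5.70.

5.70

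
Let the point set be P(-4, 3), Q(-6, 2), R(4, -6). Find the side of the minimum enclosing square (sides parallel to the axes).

10

The bounding box has width 10 and height 9.
An axis-aligned square enclosing the set must have side ≥ max(width, height).
So the minimum side is max(10, 9) = 10.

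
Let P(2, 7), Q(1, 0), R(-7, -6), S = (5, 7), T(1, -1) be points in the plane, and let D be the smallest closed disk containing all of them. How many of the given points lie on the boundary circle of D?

The farthest pair is R–S with squared distance 313. The circle on this segment as diameter has centre (-1, 0.5) and r² = 313/4 = 78.25.
Check P: distance² to centre = 51.25 ≤ 78.25, so it lies inside.
All remaining points lie in this disk, and no smaller disk contains both endpoints, so this is the minimum enclosing circle.
The points at distance exactly r from the centre are R, S — 2 points.

2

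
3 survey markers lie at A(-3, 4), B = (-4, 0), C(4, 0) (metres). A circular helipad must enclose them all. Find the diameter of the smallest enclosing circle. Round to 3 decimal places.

Side lengths²: AB² = 17, AC² = 65, BC² = 64.
Since AC² = 65 < 64 + 17 = 81, the triangle is acute, so the smallest enclosing circle is the circumcircle.
Circumcentre = (0, 1.125), r² = 17.265625.
Diameter = 2r = 2√(17.265625) ≈ 8.310.

8.310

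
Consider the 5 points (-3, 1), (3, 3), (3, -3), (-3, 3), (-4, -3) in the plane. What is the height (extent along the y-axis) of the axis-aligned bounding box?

max y = 3, min y = -3, so height = 6.

6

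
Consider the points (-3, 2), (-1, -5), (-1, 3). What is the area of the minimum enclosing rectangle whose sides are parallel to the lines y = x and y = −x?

36

In coordinates u = x + y, v = x − y the rectangle is axis-aligned; the map (x,y)→(u,v) scales areas by 2.
u-values: -1, -6, 2; range = 2 − (-6) = 8.
v-values: -5, 4, -4; range = 4 − (-5) = 9.
Area = (8 × 9) / 2 = 36.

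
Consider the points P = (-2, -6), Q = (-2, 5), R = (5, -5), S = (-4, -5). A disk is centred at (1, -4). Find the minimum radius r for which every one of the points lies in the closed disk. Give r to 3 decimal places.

The required radius is the distance from (1, -4) to the farthest point.
Squared distances: 13, 90, 17, 26.
Maximum is 90, attained at Q.
r = √90 ≈ 9.487.

9.487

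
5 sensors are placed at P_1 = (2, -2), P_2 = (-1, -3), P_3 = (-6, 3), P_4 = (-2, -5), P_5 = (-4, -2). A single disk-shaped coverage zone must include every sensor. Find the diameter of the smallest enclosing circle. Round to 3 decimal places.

A smallest enclosing disk is always determined by at most three of the input points on its boundary.
The minimum enclosing circle is determined by three boundary points: P_1, P_3, P_4.
Their circumcentre is (-27/11, -5/22) with r² = 11125/484.
The farthest remaining point P_2 is at distance² 4745/484 ≤ 11125/484.
Diameter = 2r = 2√(11125/484) ≈ 9.589.

9.589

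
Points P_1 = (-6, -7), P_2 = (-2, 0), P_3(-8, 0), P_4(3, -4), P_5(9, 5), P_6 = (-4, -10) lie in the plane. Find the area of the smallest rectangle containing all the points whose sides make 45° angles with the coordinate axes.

210

In coordinates u = x + y, v = x − y the rectangle is axis-aligned; the map (x,y)→(u,v) scales areas by 2.
u-values: -13, -2, -8, -1, 14, -14; range = 14 − (-14) = 28.
v-values: 1, -2, -8, 7, 4, 6; range = 7 − (-8) = 15.
Area = (28 × 15) / 2 = 210.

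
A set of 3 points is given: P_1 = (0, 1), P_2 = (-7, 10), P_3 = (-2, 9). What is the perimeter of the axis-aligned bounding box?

Width = max x − min x = 0 − (-7) = 7.
Height = max y − min y = 10 − 1 = 9.
Perimeter = 2(7 + 9) = 32.

32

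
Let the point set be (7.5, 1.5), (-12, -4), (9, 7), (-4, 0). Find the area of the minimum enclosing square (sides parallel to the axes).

441

The bounding box has width 21 and height 11.
An axis-aligned square enclosing the set must have side ≥ max(width, height).
So the minimum side is max(21, 11) = 21.
Area = 21² = 441.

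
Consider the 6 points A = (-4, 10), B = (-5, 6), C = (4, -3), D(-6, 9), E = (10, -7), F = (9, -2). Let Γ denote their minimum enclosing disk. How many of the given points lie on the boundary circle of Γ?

2

By Welzl's lemma the MEC is supported by two points (diametrically opposite) or three points (on a circumcircle).
The farthest pair is D–E with squared distance 512. The circle on this segment as diameter has centre (2, 1) and r² = 512/4 = 128.
Check A: distance² to centre = 117 ≤ 128, so it lies inside.
All remaining points lie in this disk, and no smaller disk contains both endpoints, so this is the minimum enclosing circle.
The points at distance exactly r from the centre are D, E — 2 points.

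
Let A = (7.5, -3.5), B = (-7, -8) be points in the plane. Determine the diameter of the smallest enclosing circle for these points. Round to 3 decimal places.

The smallest circle enclosing two points has them as diameter endpoints.
Centre = midpoint = (0.25, -5.75); r² = |AB|²/4 = 230.5/4 = 57.625.
Diameter = 2r = 2√(57.625) ≈ 15.182.

15.182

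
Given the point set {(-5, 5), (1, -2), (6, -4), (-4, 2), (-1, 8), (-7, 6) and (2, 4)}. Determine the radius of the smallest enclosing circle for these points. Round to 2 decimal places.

By Welzl's lemma the MEC is supported by two points (diametrically opposite) or three points (on a circumcircle).
The farthest pair is (6, -4)–(-7, 6) with squared distance 269. The circle on this segment as diameter has centre (-0.5, 1) and r² = 269/4 = 67.25.
Check (-5, 5): distance² to centre = 36.25 ≤ 67.25, so it lies inside.
All remaining points lie in this disk, and no smaller disk contains both endpoints, so this is the minimum enclosing circle.
r = √(67.25) ≈ 8.20.

8.20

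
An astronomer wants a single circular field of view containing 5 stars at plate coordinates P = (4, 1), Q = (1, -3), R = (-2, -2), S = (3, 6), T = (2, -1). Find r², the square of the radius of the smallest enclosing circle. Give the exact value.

The minimum enclosing circle is determined by three boundary points: Q, R, S.
Their circumcentre is (53/58, 101/58) with r² = 37825/1682.
The farthest remaining point P is at distance² 16945/1682 ≤ 37825/1682.

37825/1682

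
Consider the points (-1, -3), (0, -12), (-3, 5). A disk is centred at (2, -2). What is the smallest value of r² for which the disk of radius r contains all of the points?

104

The required radius is the distance from (2, -2) to the farthest point.
Squared distances: 10, 104, 74.
Maximum is 104, attained at (0, -12).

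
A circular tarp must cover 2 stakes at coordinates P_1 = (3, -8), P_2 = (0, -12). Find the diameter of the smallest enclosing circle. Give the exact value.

5

The smallest circle enclosing two points has them as diameter endpoints.
Centre = midpoint = (1.5, -10); r² = |P_1P_2|²/4 = 25/4 = 6.25.
Diameter = 2r = 2√(6.25) = 5.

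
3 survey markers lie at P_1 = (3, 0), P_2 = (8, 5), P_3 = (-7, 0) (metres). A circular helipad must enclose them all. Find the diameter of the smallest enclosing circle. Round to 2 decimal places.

15.81

Side lengths²: P_1P_2² = 50, P_1P_3² = 100, P_2P_3² = 250.
Since P_2P_3² = 250 ≥ 100 + 50 = 150, the angle opposite P_2P_3 is not acute, so the smallest enclosing circle has P_2P_3 as diameter.
Centre = midpoint of P_2P_3 = (0.5, 2.5), r² = 250/4 = 62.5.
Diameter = 2r = 2√(62.5) ≈ 15.81.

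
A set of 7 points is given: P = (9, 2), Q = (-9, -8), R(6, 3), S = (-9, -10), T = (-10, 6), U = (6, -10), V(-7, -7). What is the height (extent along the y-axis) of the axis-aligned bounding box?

max y = 6, min y = -10, so height = 16.

16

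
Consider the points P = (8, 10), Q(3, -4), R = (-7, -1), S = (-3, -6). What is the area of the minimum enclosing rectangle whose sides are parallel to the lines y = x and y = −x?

In coordinates u = x + y, v = x − y the rectangle is axis-aligned; the map (x,y)→(u,v) scales areas by 2.
u-values: 18, -1, -8, -9; range = 18 − (-9) = 27.
v-values: -2, 7, -6, 3; range = 7 − (-6) = 13.
Area = (27 × 13) / 2 = 175.5.

175.5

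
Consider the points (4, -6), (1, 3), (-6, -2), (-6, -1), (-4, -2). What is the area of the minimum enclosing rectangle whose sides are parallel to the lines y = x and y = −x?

90

In coordinates u = x + y, v = x − y the rectangle is axis-aligned; the map (x,y)→(u,v) scales areas by 2.
u-values: -2, 4, -8, -7, -6; range = 4 − (-8) = 12.
v-values: 10, -2, -4, -5, -2; range = 10 − (-5) = 15.
Area = (12 × 15) / 2 = 90.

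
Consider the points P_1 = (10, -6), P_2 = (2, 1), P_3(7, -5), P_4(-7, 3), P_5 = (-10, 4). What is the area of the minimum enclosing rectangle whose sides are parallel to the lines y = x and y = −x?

150

In coordinates u = x + y, v = x − y the rectangle is axis-aligned; the map (x,y)→(u,v) scales areas by 2.
u-values: 4, 3, 2, -4, -6; range = 4 − (-6) = 10.
v-values: 16, 1, 12, -10, -14; range = 16 − (-14) = 30.
Area = (10 × 30) / 2 = 150.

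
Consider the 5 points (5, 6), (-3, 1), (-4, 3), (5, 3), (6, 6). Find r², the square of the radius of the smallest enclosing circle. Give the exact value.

28885/1058

A smallest enclosing disk is always determined by at most three of the input points on its boundary.
The minimum enclosing circle is determined by three boundary points: (-3, 1), (-4, 3), (6, 6).
Their circumcentre is (49/46, 197/46) with r² = 28885/1058.
The farthest remaining point (5, 6) is at distance² 19501/1058 ≤ 28885/1058.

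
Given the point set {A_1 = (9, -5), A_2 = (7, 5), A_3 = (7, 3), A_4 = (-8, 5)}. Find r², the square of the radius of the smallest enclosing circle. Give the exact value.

97.25

The farthest pair is A_1–A_4 with squared distance 389. The circle on this segment as diameter has centre (0.5, 0) and r² = 389/4 = 97.25.
Check A_2: distance² to centre = 67.25 ≤ 97.25, so it lies inside.
All remaining points lie in this disk, and no smaller disk contains both endpoints, so this is the minimum enclosing circle.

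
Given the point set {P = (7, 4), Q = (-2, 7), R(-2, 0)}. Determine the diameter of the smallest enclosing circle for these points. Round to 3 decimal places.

Side lengths²: PQ² = 90, PR² = 97, QR² = 49.
Since PR² = 97 < 90 + 49 = 139, the triangle is acute, so the smallest enclosing circle is the circumcircle.
Circumcentre = (11/6, 3.5), r² = 485/18.
Diameter = 2r = 2√(485/18) ≈ 10.382.

10.382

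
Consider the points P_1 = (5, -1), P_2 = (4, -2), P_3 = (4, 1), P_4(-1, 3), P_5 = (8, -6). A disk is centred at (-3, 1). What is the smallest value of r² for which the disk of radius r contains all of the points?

The required radius is the distance from (-3, 1) to the farthest point.
Squared distances: 68, 58, 49, 8, 170.
Maximum is 170, attained at P_5.

170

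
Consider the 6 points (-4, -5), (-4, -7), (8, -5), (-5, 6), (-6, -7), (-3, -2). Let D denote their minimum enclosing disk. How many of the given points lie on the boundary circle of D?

3

A smallest enclosing disk is always determined by at most three of the input points on its boundary.
The minimum enclosing circle is determined by three boundary points: (8, -5), (-5, 6), (-6, -7).
Their circumcentre is (5/18, -17/18) with r² = 12325/162.
The farthest remaining point (-4, -7) is at distance² 8905/162 ≤ 12325/162.
The points at distance exactly r from the centre are (8, -5), (-5, 6), (-6, -7) — 3 points.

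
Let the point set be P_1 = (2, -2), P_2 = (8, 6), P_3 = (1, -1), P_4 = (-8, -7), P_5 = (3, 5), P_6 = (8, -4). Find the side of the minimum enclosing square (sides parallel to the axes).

The bounding box has width 16 and height 13.
An axis-aligned square enclosing the set must have side ≥ max(width, height).
So the minimum side is max(16, 13) = 16.

16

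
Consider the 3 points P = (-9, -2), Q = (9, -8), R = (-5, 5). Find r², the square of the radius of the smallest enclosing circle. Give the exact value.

Side lengths²: PQ² = 360, PR² = 65, QR² = 365.
Since QR² = 365 < 360 + 65 = 425, the triangle is acute, so the smallest enclosing circle is the circumcircle.
Circumcentre = (0.7, -2.9), r² = 94.9.

94.9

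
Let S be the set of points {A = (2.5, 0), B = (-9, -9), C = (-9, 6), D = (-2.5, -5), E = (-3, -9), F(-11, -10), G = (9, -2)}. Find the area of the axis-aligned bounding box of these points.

320

x ranges over [-11, 9], width 20.
y ranges over [-10, 6], height 16.
Area = 20 × 16 = 320.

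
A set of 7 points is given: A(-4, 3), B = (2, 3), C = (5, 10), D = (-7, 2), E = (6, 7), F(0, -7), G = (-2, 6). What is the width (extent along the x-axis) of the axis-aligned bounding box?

13

max x = 6, min x = -7, so width = 13.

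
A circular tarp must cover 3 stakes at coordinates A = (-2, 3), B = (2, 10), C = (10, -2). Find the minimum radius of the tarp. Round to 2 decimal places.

7.27

Side lengths²: AB² = 65, AC² = 169, BC² = 208.
Since BC² = 208 < 169 + 65 = 234, the triangle is acute, so the smallest enclosing circle is the circumcircle.
Circumcentre = (5.25, 3.5), r² = 52.8125.
r = √(52.8125) ≈ 7.27.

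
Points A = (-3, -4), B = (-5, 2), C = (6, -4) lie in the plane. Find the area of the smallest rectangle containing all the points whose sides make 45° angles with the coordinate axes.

76.5

In coordinates u = x + y, v = x − y the rectangle is axis-aligned; the map (x,y)→(u,v) scales areas by 2.
u-values: -7, -3, 2; range = 2 − (-7) = 9.
v-values: 1, -7, 10; range = 10 − (-7) = 17.
Area = (9 × 17) / 2 = 76.5.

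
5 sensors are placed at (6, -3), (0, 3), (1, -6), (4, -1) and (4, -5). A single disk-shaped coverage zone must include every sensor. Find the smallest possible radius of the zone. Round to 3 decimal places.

4.667

The minimum enclosing circle is determined by three boundary points: (6, -3), (0, 3), (1, -6).
Their circumcentre is (1.625, -1.375) with r² = 21.78125.
The farthest remaining point (4, -5) is at distance² 18.78125 ≤ 21.78125.
r = √(21.78125) ≈ 4.667.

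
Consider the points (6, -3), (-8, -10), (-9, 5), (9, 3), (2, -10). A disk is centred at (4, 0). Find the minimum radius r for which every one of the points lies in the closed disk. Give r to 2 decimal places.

The required radius is the distance from (4, 0) to the farthest point.
Squared distances: 13, 244, 194, 34, 104.
Maximum is 244, attained at (-8, -10).
r = √244 ≈ 15.62.

15.62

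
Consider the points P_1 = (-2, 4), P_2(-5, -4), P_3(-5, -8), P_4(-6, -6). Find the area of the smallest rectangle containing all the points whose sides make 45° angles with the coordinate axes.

67.5

In coordinates u = x + y, v = x − y the rectangle is axis-aligned; the map (x,y)→(u,v) scales areas by 2.
u-values: 2, -9, -13, -12; range = 2 − (-13) = 15.
v-values: -6, -1, 3, 0; range = 3 − (-6) = 9.
Area = (15 × 9) / 2 = 67.5.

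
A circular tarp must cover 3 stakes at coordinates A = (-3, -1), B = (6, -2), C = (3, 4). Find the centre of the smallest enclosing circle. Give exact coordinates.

(55/34, -15/34)

Side lengths²: AB² = 82, AC² = 61, BC² = 45.
Since AB² = 82 < 61 + 45 = 106, the triangle is acute, so the smallest enclosing circle is the circumcircle.
Circumcentre = (55/34, -15/34), r² = 12505/578.
Centre = (55/34, -15/34).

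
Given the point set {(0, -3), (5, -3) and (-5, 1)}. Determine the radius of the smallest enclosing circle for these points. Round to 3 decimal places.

Call the three points A, B, C in the order given.
Side lengths²: AB² = 25, AC² = 41, BC² = 116.
Since BC² = 116 ≥ 41 + 25 = 66, the angle opposite BC is not acute, so the smallest enclosing circle has BC as diameter.
Centre = midpoint of BC = (0, -1), r² = 116/4 = 29.
r = √29 ≈ 5.385.

5.385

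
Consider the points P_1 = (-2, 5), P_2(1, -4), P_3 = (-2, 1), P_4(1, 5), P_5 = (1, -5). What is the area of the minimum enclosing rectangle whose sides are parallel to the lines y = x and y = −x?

65

In coordinates u = x + y, v = x − y the rectangle is axis-aligned; the map (x,y)→(u,v) scales areas by 2.
u-values: 3, -3, -1, 6, -4; range = 6 − (-4) = 10.
v-values: -7, 5, -3, -4, 6; range = 6 − (-7) = 13.
Area = (10 × 13) / 2 = 65.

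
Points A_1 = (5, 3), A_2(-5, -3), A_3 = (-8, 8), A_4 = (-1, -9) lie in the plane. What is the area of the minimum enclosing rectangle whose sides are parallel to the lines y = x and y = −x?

In coordinates u = x + y, v = x − y the rectangle is axis-aligned; the map (x,y)→(u,v) scales areas by 2.
u-values: 8, -8, 0, -10; range = 8 − (-10) = 18.
v-values: 2, -2, -16, 8; range = 8 − (-16) = 24.
Area = (18 × 24) / 2 = 216.

216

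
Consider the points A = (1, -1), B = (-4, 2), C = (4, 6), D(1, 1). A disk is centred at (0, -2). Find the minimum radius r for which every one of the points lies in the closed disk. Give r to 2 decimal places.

8.94

The required radius is the distance from (0, -2) to the farthest point.
Squared distances: 2, 32, 80, 10.
Maximum is 80, attained at C.
r = √80 ≈ 8.94.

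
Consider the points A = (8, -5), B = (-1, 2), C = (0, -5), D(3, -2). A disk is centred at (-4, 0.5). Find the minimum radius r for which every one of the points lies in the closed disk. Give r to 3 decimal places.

The required radius is the distance from (-4, 0.5) to the farthest point.
Squared distances: 174.25, 11.25, 46.25, 55.25.
Maximum is 174.25, attained at A.
r = √(174.25) ≈ 13.200.

13.200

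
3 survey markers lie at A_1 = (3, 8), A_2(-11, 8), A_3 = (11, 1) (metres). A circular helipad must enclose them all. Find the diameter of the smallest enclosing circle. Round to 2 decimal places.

Side lengths²: A_1A_2² = 196, A_1A_3² = 113, A_2A_3² = 533.
Since A_2A_3² = 533 ≥ 196 + 113 = 309, the angle opposite A_2A_3 is not acute, so the smallest enclosing circle has A_2A_3 as diameter.
Centre = midpoint of A_2A_3 = (0, 4.5), r² = 533/4 = 133.25.
Diameter = 2r = 2√(133.25) ≈ 23.09.

23.09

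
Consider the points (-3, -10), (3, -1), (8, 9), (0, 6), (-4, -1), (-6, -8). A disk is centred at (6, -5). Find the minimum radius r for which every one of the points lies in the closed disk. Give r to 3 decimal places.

14.142

The required radius is the distance from (6, -5) to the farthest point.
Squared distances: 106, 25, 200, 157, 116, 153.
Maximum is 200, attained at (8, 9).
r = √200 ≈ 14.142.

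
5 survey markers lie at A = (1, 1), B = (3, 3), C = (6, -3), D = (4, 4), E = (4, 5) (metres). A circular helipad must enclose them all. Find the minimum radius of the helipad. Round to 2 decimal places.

The minimum enclosing circle of a finite set is fixed by two of the points (as a diameter) or three (as a circumcircle).
The farthest pair is C–E with squared distance 68. The circle on this segment as diameter has centre (5, 1) and r² = 68/4 = 17.
Check A: distance² to centre = 16 ≤ 17, so it lies inside.
All remaining points lie in this disk, and no smaller disk contains both endpoints, so this is the minimum enclosing circle.
r = √17 ≈ 4.12.

4.12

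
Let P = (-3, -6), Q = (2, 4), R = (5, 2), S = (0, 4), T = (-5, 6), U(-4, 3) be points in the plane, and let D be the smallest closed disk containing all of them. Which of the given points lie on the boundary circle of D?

The minimum enclosing circle of a finite set is fixed by two of the points (as a diameter) or three (as a circumcircle).
The minimum enclosing circle is determined by three boundary points: P, R, T.
Their circumcentre is (-10/7, 3/7) with r² = 2146/49.
The farthest remaining point Q is at distance² 1201/49 ≤ 2146/49.
The points at distance exactly r from the centre are P, R, T — 3 points.

P, R, T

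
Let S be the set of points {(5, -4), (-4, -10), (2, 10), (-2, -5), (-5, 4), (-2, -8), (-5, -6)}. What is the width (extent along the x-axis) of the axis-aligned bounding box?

10

max x = 5, min x = -5, so width = 10.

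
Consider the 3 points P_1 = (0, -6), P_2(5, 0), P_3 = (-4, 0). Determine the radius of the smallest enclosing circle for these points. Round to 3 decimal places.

Side lengths²: P_1P_2² = 61, P_1P_3² = 52, P_2P_3² = 81.
Since P_2P_3² = 81 < 61 + 52 = 113, the triangle is acute, so the smallest enclosing circle is the circumcircle.
Circumcentre = (0.5, -4/3), r² = 793/36.
r = √(793/36) ≈ 4.693.

4.693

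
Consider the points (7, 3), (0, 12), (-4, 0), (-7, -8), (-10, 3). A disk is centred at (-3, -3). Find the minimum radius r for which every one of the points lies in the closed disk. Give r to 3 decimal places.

The required radius is the distance from (-3, -3) to the farthest point.
Squared distances: 136, 234, 10, 41, 85.
Maximum is 234, attained at (0, 12).
r = √234 ≈ 15.297.

15.297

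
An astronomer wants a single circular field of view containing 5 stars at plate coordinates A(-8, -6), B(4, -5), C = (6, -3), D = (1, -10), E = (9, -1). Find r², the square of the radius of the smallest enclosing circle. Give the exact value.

By Welzl's lemma the MEC is supported by two points (diametrically opposite) or three points (on a circumcircle).
The farthest pair is A–E with squared distance 314. The circle on this segment as diameter has centre (0.5, -3.5) and r² = 314/4 = 78.5.
Check B: distance² to centre = 14.5 ≤ 78.5, so it lies inside.
All remaining points lie in this disk, and no smaller disk contains both endpoints, so this is the minimum enclosing circle.

78.5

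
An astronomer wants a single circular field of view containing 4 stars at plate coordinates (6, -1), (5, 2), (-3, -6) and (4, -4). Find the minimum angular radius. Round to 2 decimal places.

The farthest pair is (5, 2)–(-3, -6) with squared distance 128. The circle on this segment as diameter has centre (1, -2) and r² = 128/4 = 32.
Check (6, -1): distance² to centre = 26 ≤ 32, so it lies inside.
All remaining points lie in this disk, and no smaller disk contains both endpoints, so this is the minimum enclosing circle.
r = √32 ≈ 5.66.

5.66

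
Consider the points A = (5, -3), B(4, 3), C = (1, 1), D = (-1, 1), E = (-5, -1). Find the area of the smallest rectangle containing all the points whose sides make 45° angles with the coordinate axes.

In coordinates u = x + y, v = x − y the rectangle is axis-aligned; the map (x,y)→(u,v) scales areas by 2.
u-values: 2, 7, 2, 0, -6; range = 7 − (-6) = 13.
v-values: 8, 1, 0, -2, -4; range = 8 − (-4) = 12.
Area = (13 × 12) / 2 = 78.

78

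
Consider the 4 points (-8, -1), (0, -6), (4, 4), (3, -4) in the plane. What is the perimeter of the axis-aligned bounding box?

44

Width = max x − min x = 4 − (-8) = 12.
Height = max y − min y = 4 − (-6) = 10.
Perimeter = 2(12 + 10) = 44.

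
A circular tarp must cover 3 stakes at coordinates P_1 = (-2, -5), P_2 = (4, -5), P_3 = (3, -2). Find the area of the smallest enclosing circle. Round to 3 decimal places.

29.671

Side lengths²: P_1P_2² = 36, P_1P_3² = 34, P_2P_3² = 10.
Since P_1P_2² = 36 < 34 + 10 = 44, the triangle is acute, so the smallest enclosing circle is the circumcircle.
Circumcentre = (1, -13/3), r² = 85/9.
Area = π·r² = π·85/9 ≈ 29.671.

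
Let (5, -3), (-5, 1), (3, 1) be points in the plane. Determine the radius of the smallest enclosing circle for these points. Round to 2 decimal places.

5.39

Call the three points A, B, C in the order given.
Side lengths²: AB² = 116, AC² = 20, BC² = 64.
Since AB² = 116 ≥ 64 + 20 = 84, the angle opposite AB is not acute, so the smallest enclosing circle has AB as diameter.
Centre = midpoint of AB = (0, -1), r² = 116/4 = 29.
r = √29 ≈ 5.39.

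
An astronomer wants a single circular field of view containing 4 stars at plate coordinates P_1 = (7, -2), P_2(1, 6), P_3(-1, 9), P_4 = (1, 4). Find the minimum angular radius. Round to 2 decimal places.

By Welzl's lemma the MEC is supported by two points (diametrically opposite) or three points (on a circumcircle).
The farthest pair is P_1–P_3 with squared distance 185. The circle on this segment as diameter has centre (3, 3.5) and r² = 185/4 = 46.25.
Check P_2: distance² to centre = 10.25 ≤ 46.25, so it lies inside.
All remaining points lie in this disk, and no smaller disk contains both endpoints, so this is the minimum enclosing circle.
r = √(46.25) ≈ 6.80.

6.80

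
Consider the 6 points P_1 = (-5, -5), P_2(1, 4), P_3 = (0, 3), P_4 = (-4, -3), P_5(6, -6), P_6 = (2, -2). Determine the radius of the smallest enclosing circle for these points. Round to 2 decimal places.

6.36

By Welzl's lemma the MEC is supported by two points (diametrically opposite) or three points (on a circumcircle).
The minimum enclosing circle is determined by three boundary points: P_1, P_2, P_5.
Their circumcentre is (11/14, -33/14) with r² = 3965/98.
The farthest remaining point P_3 is at distance² 2873/98 ≤ 3965/98.
r = √(3965/98) ≈ 6.36.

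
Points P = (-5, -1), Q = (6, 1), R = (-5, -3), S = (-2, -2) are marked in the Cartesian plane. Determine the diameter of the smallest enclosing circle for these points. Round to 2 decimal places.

By Welzl's lemma the MEC is supported by two points (diametrically opposite) or three points (on a circumcircle).
The farthest pair is Q–R with squared distance 137. The circle on this segment as diameter has centre (0.5, -1) and r² = 137/4 = 34.25.
Check P: distance² to centre = 30.25 ≤ 34.25, so it lies inside.
All remaining points lie in this disk, and no smaller disk contains both endpoints, so this is the minimum enclosing circle.
Diameter = 2r = 2√(34.25) ≈ 11.70.

11.70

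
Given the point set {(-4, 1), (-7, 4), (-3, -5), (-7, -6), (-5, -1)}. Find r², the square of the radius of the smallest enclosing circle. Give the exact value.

25.765625

The minimum enclosing circle of a finite set is fixed by two of the points (as a diameter) or three (as a circumcircle).
The minimum enclosing circle is determined by three boundary points: (-7, 4), (-3, -5), (-7, -6).
Their circumcentre is (-6.125, -1) with r² = 25.765625.
The farthest remaining point (-4, 1) is at distance² 8.515625 ≤ 25.765625.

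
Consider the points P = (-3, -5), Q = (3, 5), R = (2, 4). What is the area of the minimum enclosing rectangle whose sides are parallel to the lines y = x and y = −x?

32

In coordinates u = x + y, v = x − y the rectangle is axis-aligned; the map (x,y)→(u,v) scales areas by 2.
u-values: -8, 8, 6; range = 8 − (-8) = 16.
v-values: 2, -2, -2; range = 2 − (-2) = 4.
Area = (16 × 4) / 2 = 32.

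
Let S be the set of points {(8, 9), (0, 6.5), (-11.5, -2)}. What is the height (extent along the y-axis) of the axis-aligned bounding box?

11

max y = 9, min y = -2, so height = 11.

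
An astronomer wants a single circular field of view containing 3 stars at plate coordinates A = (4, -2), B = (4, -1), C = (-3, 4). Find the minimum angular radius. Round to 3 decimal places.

4.610

Side lengths²: AB² = 1, AC² = 85, BC² = 74.
Since AC² = 85 ≥ 74 + 1 = 75, the angle opposite AC is not acute, so the smallest enclosing circle has AC as diameter.
Centre = midpoint of AC = (0.5, 1), r² = 85/4 = 21.25.
r = √(21.25) ≈ 4.610.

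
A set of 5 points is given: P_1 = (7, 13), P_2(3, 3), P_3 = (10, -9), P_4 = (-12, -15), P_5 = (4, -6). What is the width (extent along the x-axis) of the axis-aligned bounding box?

max x = 10, min x = -12, so width = 22.

22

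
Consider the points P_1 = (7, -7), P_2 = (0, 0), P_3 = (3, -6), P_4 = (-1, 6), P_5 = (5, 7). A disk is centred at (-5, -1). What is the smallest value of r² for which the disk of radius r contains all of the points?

180

The required radius is the distance from (-5, -1) to the farthest point.
Squared distances: 180, 26, 89, 65, 164.
Maximum is 180, attained at P_1.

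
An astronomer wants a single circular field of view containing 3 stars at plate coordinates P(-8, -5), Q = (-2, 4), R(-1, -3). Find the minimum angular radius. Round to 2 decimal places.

5.41

Side lengths²: PQ² = 117, PR² = 53, QR² = 50.
Since PQ² = 117 ≥ 53 + 50 = 103, the angle opposite PQ is not acute, so the smallest enclosing circle has PQ as diameter.
Centre = midpoint of PQ = (-5, -0.5), r² = 117/4 = 29.25.
r = √(29.25) ≈ 5.41.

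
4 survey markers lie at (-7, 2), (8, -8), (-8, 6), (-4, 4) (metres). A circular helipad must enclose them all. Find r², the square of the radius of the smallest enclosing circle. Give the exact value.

By Welzl's lemma the MEC is supported by two points (diametrically opposite) or three points (on a circumcircle).
The farthest pair is (8, -8)–(-8, 6) with squared distance 452. The circle on this segment as diameter has centre (0, -1) and r² = 452/4 = 113.
Check (-7, 2): distance² to centre = 58 ≤ 113, so it lies inside.
All remaining points lie in this disk, and no smaller disk contains both endpoints, so this is the minimum enclosing circle.

113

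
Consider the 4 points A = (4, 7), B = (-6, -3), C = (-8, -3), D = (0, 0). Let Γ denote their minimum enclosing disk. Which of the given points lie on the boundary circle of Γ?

The minimum enclosing circle of a finite set is fixed by two of the points (as a diameter) or three (as a circumcircle).
The farthest pair is A–C with squared distance 244. The circle on this segment as diameter has centre (-2, 2) and r² = 244/4 = 61.
Check B: distance² to centre = 41 ≤ 61, so it lies inside.
All remaining points lie in this disk, and no smaller disk contains both endpoints, so this is the minimum enclosing circle.
The points at distance exactly r from the centre are A, C — 2 points.

A, C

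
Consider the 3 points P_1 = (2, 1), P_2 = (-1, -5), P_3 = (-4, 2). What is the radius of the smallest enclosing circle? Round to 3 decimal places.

Side lengths²: P_1P_2² = 45, P_1P_3² = 37, P_2P_3² = 58.
Since P_2P_3² = 58 < 45 + 37 = 82, the triangle is acute, so the smallest enclosing circle is the circumcircle.
Circumcentre = (-37/26, -27/26), r² = 5365/338.
r = √(5365/338) ≈ 3.984.

3.984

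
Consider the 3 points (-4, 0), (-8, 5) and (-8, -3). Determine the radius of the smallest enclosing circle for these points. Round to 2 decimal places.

4.00

Call the three points A, B, C in the order given.
Side lengths²: AB² = 41, AC² = 25, BC² = 64.
Since BC² = 64 < 41 + 25 = 66, the triangle is acute, so the smallest enclosing circle is the circumcircle.
Circumcentre = (-7.875, 1), r² = 16.015625.
r = √(16.015625) ≈ 4.00.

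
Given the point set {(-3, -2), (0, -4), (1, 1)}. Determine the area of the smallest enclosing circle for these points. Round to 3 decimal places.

22.964

Call the three points A, B, C in the order given.
Side lengths²: AB² = 13, AC² = 25, BC² = 26.
Since BC² = 26 < 25 + 13 = 38, the triangle is acute, so the smallest enclosing circle is the circumcircle.
Circumcentre = (-13/34, -45/34), r² = 4225/578.
Area = π·r² = π·4225/578 ≈ 22.964.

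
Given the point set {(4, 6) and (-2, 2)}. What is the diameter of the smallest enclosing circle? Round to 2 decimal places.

The smallest circle enclosing two points has them as diameter endpoints.
Centre = midpoint = (1, 4); r² = |(4, 6)−(-2, 2)|²/4 = 52/4 = 13.
Diameter = 2r = 2√13 ≈ 7.21.

7.21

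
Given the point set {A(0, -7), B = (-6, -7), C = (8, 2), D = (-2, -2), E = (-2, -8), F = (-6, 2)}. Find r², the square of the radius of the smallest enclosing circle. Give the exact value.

69.25

The farthest pair is B–C with squared distance 277. The circle on this segment as diameter has centre (1, -2.5) and r² = 277/4 = 69.25.
Check A: distance² to centre = 21.25 ≤ 69.25, so it lies inside.
All remaining points lie in this disk, and no smaller disk contains both endpoints, so this is the minimum enclosing circle.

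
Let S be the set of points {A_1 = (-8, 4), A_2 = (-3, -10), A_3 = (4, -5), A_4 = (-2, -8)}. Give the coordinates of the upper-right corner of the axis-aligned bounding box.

(4, 4)

x-range [-8, 4], y-range [-10, 4].
The upper-right corner is (4, 4).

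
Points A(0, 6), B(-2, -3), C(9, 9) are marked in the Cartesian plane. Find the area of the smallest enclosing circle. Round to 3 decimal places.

208.131

Side lengths²: AB² = 85, AC² = 90, BC² = 265.
Since BC² = 265 ≥ 90 + 85 = 175, the angle opposite BC is not acute, so the smallest enclosing circle has BC as diameter.
Centre = midpoint of BC = (3.5, 3), r² = 265/4 = 66.25.
Area = π·r² = π·66.25 ≈ 208.131.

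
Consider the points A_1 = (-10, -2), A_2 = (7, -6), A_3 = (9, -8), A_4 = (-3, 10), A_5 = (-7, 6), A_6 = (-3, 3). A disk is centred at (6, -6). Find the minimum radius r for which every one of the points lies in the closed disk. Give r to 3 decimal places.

18.358

The required radius is the distance from (6, -6) to the farthest point.
Squared distances: 272, 1, 13, 337, 313, 162.
Maximum is 337, attained at A_4.
r = √337 ≈ 18.358.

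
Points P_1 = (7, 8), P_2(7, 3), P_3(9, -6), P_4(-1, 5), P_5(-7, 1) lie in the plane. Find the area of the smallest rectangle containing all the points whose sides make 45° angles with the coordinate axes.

241.5

In coordinates u = x + y, v = x − y the rectangle is axis-aligned; the map (x,y)→(u,v) scales areas by 2.
u-values: 15, 10, 3, 4, -6; range = 15 − (-6) = 21.
v-values: -1, 4, 15, -6, -8; range = 15 − (-8) = 23.
Area = (21 × 23) / 2 = 241.5.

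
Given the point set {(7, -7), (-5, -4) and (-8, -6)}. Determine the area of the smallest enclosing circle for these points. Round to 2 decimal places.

Call the three points A, B, C in the order given.
Side lengths²: AB² = 153, AC² = 226, BC² = 13.
Since AC² = 226 ≥ 153 + 13 = 166, the angle opposite AC is not acute, so the smallest enclosing circle has AC as diameter.
Centre = midpoint of AC = (-0.5, -6.5), r² = 226/4 = 56.5.
Area = π·r² = π·56.5 ≈ 177.50.

177.50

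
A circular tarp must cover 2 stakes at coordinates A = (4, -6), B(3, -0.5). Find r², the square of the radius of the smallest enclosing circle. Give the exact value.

7.8125

The smallest circle enclosing two points has them as diameter endpoints.
Centre = midpoint = (3.5, -3.25); r² = |AB|²/4 = 31.25/4 = 7.8125.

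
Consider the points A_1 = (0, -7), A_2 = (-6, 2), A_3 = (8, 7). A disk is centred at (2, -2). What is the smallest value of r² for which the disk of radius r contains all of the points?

117

The required radius is the distance from (2, -2) to the farthest point.
Squared distances: 29, 80, 117.
Maximum is 117, attained at A_3.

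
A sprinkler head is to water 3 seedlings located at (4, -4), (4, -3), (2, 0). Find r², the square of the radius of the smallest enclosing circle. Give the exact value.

5

Call the three points A, B, C in the order given.
Side lengths²: AB² = 1, AC² = 20, BC² = 13.
Since AC² = 20 ≥ 13 + 1 = 14, the angle opposite AC is not acute, so the smallest enclosing circle has AC as diameter.
Centre = midpoint of AC = (3, -2), r² = 20/4 = 5.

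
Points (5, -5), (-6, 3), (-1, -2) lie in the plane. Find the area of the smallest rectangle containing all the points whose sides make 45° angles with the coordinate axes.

28.5

In coordinates u = x + y, v = x − y the rectangle is axis-aligned; the map (x,y)→(u,v) scales areas by 2.
u-values: 0, -3, -3; range = 0 − (-3) = 3.
v-values: 10, -9, 1; range = 10 − (-9) = 19.
Area = (3 × 19) / 2 = 28.5.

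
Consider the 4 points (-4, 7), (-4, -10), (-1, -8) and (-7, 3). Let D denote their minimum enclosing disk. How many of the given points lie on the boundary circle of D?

A smallest enclosing disk is always determined by at most three of the input points on its boundary.
The farthest pair is (-4, 7)–(-4, -10) with squared distance 289. The circle on this segment as diameter has centre (-4, -1.5) and r² = 289/4 = 72.25.
Check (-1, -8): distance² to centre = 51.25 ≤ 72.25, so it lies inside.
All remaining points lie in this disk, and no smaller disk contains both endpoints, so this is the minimum enclosing circle.
The points at distance exactly r from the centre are (-4, 7), (-4, -10) — 2 points.

2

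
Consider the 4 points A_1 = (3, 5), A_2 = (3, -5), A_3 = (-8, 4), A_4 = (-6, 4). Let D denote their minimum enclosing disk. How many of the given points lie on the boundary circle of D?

By Welzl's lemma the MEC is supported by two points (diametrically opposite) or three points (on a circumcircle).
The minimum enclosing circle is determined by three boundary points: A_1, A_2, A_3.
Their circumcentre is (-23/11, 0) with r² = 6161/121.
The farthest remaining point A_4 is at distance² 3785/121 ≤ 6161/121.
The points at distance exactly r from the centre are A_1, A_2, A_3 — 3 points.

3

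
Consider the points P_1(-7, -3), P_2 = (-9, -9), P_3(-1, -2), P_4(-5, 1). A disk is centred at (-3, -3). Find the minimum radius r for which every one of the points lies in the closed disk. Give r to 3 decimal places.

The required radius is the distance from (-3, -3) to the farthest point.
Squared distances: 16, 72, 5, 20.
Maximum is 72, attained at P_2.
r = √72 ≈ 8.485.

8.485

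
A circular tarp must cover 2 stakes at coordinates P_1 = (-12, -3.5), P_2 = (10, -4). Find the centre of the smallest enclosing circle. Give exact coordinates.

(-1, -3.75)

The smallest circle enclosing two points has them as diameter endpoints.
Centre = midpoint = (-1, -3.75); r² = |P_1P_2|²/4 = 484.25/4 = 121.0625.
Centre = (-1, -3.75).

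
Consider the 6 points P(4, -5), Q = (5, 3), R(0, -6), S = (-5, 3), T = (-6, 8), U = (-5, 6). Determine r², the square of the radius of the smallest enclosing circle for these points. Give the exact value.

By Welzl's lemma the MEC is supported by two points (diametrically opposite) or three points (on a circumcircle).
The farthest pair is P–T with squared distance 269. The circle on this segment as diameter has centre (-1, 1.5) and r² = 269/4 = 67.25.
Check Q: distance² to centre = 38.25 ≤ 67.25, so it lies inside.
All remaining points lie in this disk, and no smaller disk contains both endpoints, so this is the minimum enclosing circle.

67.25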